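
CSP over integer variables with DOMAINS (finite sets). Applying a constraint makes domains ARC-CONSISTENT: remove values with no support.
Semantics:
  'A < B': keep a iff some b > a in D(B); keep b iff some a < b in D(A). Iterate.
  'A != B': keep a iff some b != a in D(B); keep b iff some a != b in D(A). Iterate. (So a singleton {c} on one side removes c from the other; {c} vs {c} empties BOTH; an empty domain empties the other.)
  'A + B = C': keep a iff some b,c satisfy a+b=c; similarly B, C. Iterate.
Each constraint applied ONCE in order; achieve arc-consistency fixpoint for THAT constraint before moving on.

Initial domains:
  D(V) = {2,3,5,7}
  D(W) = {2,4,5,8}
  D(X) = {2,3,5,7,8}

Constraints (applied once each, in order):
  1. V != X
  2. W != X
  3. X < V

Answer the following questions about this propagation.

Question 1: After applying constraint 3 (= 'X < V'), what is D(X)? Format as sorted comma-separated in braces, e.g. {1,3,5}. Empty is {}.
Answer: {2,3,5}

Derivation:
Constraint 1 (V != X) on D(V)={2,3,5,7} D(X)={2,3,5,7,8}: no change
Constraint 2 (W != X) on D(W)={2,4,5,8} D(X)={2,3,5,7,8}: no change
Constraint 3 (X < V) on D(X)={2,3,5,7,8} D(V)={2,3,5,7}: X {2,3,5,7,8}->{2,3,5}; V {2,3,5,7}->{3,5,7}
So after constraint 3: D(X) = {2,3,5}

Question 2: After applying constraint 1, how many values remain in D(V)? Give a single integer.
Answer: 4

Derivation:
Constraint 1 (V != X) on D(V)={2,3,5,7} D(X)={2,3,5,7,8}: no change
So after constraint 1: D(V)={2,3,5,7}, size = 4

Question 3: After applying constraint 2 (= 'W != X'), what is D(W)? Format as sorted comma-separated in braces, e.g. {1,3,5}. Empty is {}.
Constraint 1 (V != X) on D(V)={2,3,5,7} D(X)={2,3,5,7,8}: no change
Constraint 2 (W != X) on D(W)={2,4,5,8} D(X)={2,3,5,7,8}: no change
So after constraint 2: D(W) = {2,4,5,8}

Answer: {2,4,5,8}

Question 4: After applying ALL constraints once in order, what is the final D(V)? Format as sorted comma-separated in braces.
Constraint 1 (V != X) on D(V)={2,3,5,7} D(X)={2,3,5,7,8}: no change
Constraint 2 (W != X) on D(W)={2,4,5,8} D(X)={2,3,5,7,8}: no change
Constraint 3 (X < V) on D(X)={2,3,5,7,8} D(V)={2,3,5,7}: X {2,3,5,7,8}->{2,3,5}; V {2,3,5,7}->{3,5,7}
So after all 3 constraints: D(V) = {3,5,7}

Answer: {3,5,7}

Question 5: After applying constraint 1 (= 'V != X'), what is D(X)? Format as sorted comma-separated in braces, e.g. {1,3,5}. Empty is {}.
Answer: {2,3,5,7,8}

Derivation:
Constraint 1 (V != X) on D(V)={2,3,5,7} D(X)={2,3,5,7,8}: no change
So after constraint 1: D(X) = {2,3,5,7,8}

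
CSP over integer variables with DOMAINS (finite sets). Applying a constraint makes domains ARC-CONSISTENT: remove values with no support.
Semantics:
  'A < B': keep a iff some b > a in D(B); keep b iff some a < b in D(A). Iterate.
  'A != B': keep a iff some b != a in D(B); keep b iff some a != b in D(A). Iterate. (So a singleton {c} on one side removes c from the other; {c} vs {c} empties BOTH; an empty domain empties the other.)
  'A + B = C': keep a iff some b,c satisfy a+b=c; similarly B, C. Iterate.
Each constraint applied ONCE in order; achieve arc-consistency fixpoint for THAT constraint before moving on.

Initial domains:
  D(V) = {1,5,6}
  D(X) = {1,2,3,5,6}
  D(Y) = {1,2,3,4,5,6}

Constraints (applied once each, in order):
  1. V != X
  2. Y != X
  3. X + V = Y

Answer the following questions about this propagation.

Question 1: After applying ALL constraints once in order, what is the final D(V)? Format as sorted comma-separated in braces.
Constraint 1 (V != X) on D(V)={1,5,6} D(X)={1,2,3,5,6}: no change
Constraint 2 (Y != X) on D(Y)={1,2,3,4,5,6} D(X)={1,2,3,5,6}: no change
Constraint 3 (X + V = Y) on D(X)={1,2,3,5,6} D(V)={1,5,6} D(Y)={1,2,3,4,5,6}: X {1,2,3,5,6}->{1,2,3,5}; V {1,5,6}->{1,5}; Y {1,2,3,4,5,6}->{2,3,4,6}
So after all 3 constraints: D(V) = {1,5}

Answer: {1,5}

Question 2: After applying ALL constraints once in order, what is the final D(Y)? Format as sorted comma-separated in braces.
Constraint 1 (V != X) on D(V)={1,5,6} D(X)={1,2,3,5,6}: no change
Constraint 2 (Y != X) on D(Y)={1,2,3,4,5,6} D(X)={1,2,3,5,6}: no change
Constraint 3 (X + V = Y) on D(X)={1,2,3,5,6} D(V)={1,5,6} D(Y)={1,2,3,4,5,6}: X {1,2,3,5,6}->{1,2,3,5}; V {1,5,6}->{1,5}; Y {1,2,3,4,5,6}->{2,3,4,6}
So after all 3 constraints: D(Y) = {2,3,4,6}

Answer: {2,3,4,6}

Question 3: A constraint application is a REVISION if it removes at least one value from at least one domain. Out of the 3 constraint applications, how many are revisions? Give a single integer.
Constraint 1 (V != X) on D(V)={1,5,6} D(X)={1,2,3,5,6}: no change => not a revision
Constraint 2 (Y != X) on D(Y)={1,2,3,4,5,6} D(X)={1,2,3,5,6}: no change => not a revision
Constraint 3 (X + V = Y) on D(X)={1,2,3,5,6} D(V)={1,5,6} D(Y)={1,2,3,4,5,6}: X {1,2,3,5,6}->{1,2,3,5}; V {1,5,6}->{1,5}; Y {1,2,3,4,5,6}->{2,3,4,6} => REVISION
Total revisions = 1

Answer: 1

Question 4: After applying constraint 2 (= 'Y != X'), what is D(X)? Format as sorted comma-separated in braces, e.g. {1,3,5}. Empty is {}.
Constraint 1 (V != X) on D(V)={1,5,6} D(X)={1,2,3,5,6}: no change
Constraint 2 (Y != X) on D(Y)={1,2,3,4,5,6} D(X)={1,2,3,5,6}: no change
So after constraint 2: D(X) = {1,2,3,5,6}

Answer: {1,2,3,5,6}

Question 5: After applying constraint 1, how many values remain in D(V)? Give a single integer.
Answer: 3

Derivation:
Constraint 1 (V != X) on D(V)={1,5,6} D(X)={1,2,3,5,6}: no change
So after constraint 1: D(V)={1,5,6}, size = 3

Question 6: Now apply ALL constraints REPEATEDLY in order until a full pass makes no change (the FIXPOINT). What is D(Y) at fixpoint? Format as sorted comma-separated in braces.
Answer: {2,3,4,6}

Derivation:
pass 0 (initial): D(Y)={1,2,3,4,5,6}
pass 1: V {1,5,6}->{1,5}; X {1,2,3,5,6}->{1,2,3,5}; Y {1,2,3,4,5,6}->{2,3,4,6}
pass 2: no change
Fixpoint after 2 passes: D(Y) = {2,3,4,6}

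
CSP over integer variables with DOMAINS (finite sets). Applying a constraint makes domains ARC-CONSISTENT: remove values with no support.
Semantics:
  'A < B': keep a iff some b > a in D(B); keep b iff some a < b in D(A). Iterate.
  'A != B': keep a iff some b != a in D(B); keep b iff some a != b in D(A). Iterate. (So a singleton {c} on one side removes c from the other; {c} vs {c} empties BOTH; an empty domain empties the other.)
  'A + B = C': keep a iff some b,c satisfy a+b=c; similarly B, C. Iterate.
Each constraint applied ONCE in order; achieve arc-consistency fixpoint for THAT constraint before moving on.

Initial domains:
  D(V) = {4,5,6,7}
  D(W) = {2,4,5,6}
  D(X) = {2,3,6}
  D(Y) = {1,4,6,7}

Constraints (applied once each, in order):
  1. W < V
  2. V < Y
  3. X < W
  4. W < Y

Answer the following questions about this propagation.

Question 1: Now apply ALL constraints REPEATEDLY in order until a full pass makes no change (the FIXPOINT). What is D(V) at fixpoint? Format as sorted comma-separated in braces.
pass 0 (initial): D(V)={4,5,6,7}
pass 1: V {4,5,6,7}->{4,5,6}; W {2,4,5,6}->{4,5,6}; X {2,3,6}->{2,3}; Y {1,4,6,7}->{6,7}
pass 2: V {4,5,6}->{5,6}; W {4,5,6}->{4,5}
pass 3: no change
Fixpoint after 3 passes: D(V) = {5,6}

Answer: {5,6}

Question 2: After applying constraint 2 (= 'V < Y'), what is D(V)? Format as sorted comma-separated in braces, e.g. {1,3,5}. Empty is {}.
Constraint 1 (W < V) on D(W)={2,4,5,6} D(V)={4,5,6,7}: no change
Constraint 2 (V < Y) on D(V)={4,5,6,7} D(Y)={1,4,6,7}: V {4,5,6,7}->{4,5,6}; Y {1,4,6,7}->{6,7}
So after constraint 2: D(V) = {4,5,6}

Answer: {4,5,6}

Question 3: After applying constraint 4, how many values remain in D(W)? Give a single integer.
Constraint 1 (W < V) on D(W)={2,4,5,6} D(V)={4,5,6,7}: no change
Constraint 2 (V < Y) on D(V)={4,5,6,7} D(Y)={1,4,6,7}: V {4,5,6,7}->{4,5,6}; Y {1,4,6,7}->{6,7}
Constraint 3 (X < W) on D(X)={2,3,6} D(W)={2,4,5,6}: X {2,3,6}->{2,3}; W {2,4,5,6}->{4,5,6}
Constraint 4 (W < Y) on D(W)={4,5,6} D(Y)={6,7}: no change
So after constraint 4: D(W)={4,5,6}, size = 3

Answer: 3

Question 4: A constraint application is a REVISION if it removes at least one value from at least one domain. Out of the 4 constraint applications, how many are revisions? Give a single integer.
Constraint 1 (W < V) on D(W)={2,4,5,6} D(V)={4,5,6,7}: no change => not a revision
Constraint 2 (V < Y) on D(V)={4,5,6,7} D(Y)={1,4,6,7}: V {4,5,6,7}->{4,5,6}; Y {1,4,6,7}->{6,7} => REVISION
Constraint 3 (X < W) on D(X)={2,3,6} D(W)={2,4,5,6}: X {2,3,6}->{2,3}; W {2,4,5,6}->{4,5,6} => REVISION
Constraint 4 (W < Y) on D(W)={4,5,6} D(Y)={6,7}: no change => not a revision
Total revisions = 2

Answer: 2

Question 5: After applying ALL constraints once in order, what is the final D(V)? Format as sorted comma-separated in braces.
Answer: {4,5,6}

Derivation:
Constraint 1 (W < V) on D(W)={2,4,5,6} D(V)={4,5,6,7}: no change
Constraint 2 (V < Y) on D(V)={4,5,6,7} D(Y)={1,4,6,7}: V {4,5,6,7}->{4,5,6}; Y {1,4,6,7}->{6,7}
Constraint 3 (X < W) on D(X)={2,3,6} D(W)={2,4,5,6}: X {2,3,6}->{2,3}; W {2,4,5,6}->{4,5,6}
Constraint 4 (W < Y) on D(W)={4,5,6} D(Y)={6,7}: no change
So after all 4 constraints: D(V) = {4,5,6}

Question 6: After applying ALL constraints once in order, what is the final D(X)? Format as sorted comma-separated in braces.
Answer: {2,3}

Derivation:
Constraint 1 (W < V) on D(W)={2,4,5,6} D(V)={4,5,6,7}: no change
Constraint 2 (V < Y) on D(V)={4,5,6,7} D(Y)={1,4,6,7}: V {4,5,6,7}->{4,5,6}; Y {1,4,6,7}->{6,7}
Constraint 3 (X < W) on D(X)={2,3,6} D(W)={2,4,5,6}: X {2,3,6}->{2,3}; W {2,4,5,6}->{4,5,6}
Constraint 4 (W < Y) on D(W)={4,5,6} D(Y)={6,7}: no change
So after all 4 constraints: D(X) = {2,3}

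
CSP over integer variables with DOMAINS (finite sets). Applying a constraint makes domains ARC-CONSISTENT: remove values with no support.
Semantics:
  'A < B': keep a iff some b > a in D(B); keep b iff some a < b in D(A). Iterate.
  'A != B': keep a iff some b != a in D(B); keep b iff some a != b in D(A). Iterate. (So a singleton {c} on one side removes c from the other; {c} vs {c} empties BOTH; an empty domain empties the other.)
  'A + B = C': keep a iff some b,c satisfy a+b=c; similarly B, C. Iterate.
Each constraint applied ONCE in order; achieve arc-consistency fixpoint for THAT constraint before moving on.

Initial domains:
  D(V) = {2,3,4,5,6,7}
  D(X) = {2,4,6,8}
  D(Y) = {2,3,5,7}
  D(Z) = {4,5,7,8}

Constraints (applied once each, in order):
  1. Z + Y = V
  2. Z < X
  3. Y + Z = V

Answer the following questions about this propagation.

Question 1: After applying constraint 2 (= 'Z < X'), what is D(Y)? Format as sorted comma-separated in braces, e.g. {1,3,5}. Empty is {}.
Constraint 1 (Z + Y = V) on D(Z)={4,5,7,8} D(Y)={2,3,5,7} D(V)={2,3,4,5,6,7}: Z {4,5,7,8}->{4,5}; Y {2,3,5,7}->{2,3}; V {2,3,4,5,6,7}->{6,7}
Constraint 2 (Z < X) on D(Z)={4,5} D(X)={2,4,6,8}: X {2,4,6,8}->{6,8}
So after constraint 2: D(Y) = {2,3}

Answer: {2,3}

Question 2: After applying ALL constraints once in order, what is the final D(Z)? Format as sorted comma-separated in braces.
Constraint 1 (Z + Y = V) on D(Z)={4,5,7,8} D(Y)={2,3,5,7} D(V)={2,3,4,5,6,7}: Z {4,5,7,8}->{4,5}; Y {2,3,5,7}->{2,3}; V {2,3,4,5,6,7}->{6,7}
Constraint 2 (Z < X) on D(Z)={4,5} D(X)={2,4,6,8}: X {2,4,6,8}->{6,8}
Constraint 3 (Y + Z = V) on D(Y)={2,3} D(Z)={4,5} D(V)={6,7}: no change
So after all 3 constraints: D(Z) = {4,5}

Answer: {4,5}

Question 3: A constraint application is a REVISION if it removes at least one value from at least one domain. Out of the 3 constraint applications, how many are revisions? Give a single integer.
Constraint 1 (Z + Y = V) on D(Z)={4,5,7,8} D(Y)={2,3,5,7} D(V)={2,3,4,5,6,7}: Z {4,5,7,8}->{4,5}; Y {2,3,5,7}->{2,3}; V {2,3,4,5,6,7}->{6,7} => REVISION
Constraint 2 (Z < X) on D(Z)={4,5} D(X)={2,4,6,8}: X {2,4,6,8}->{6,8} => REVISION
Constraint 3 (Y + Z = V) on D(Y)={2,3} D(Z)={4,5} D(V)={6,7}: no change => not a revision
Total revisions = 2

Answer: 2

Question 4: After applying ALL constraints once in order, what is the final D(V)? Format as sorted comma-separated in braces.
Answer: {6,7}

Derivation:
Constraint 1 (Z + Y = V) on D(Z)={4,5,7,8} D(Y)={2,3,5,7} D(V)={2,3,4,5,6,7}: Z {4,5,7,8}->{4,5}; Y {2,3,5,7}->{2,3}; V {2,3,4,5,6,7}->{6,7}
Constraint 2 (Z < X) on D(Z)={4,5} D(X)={2,4,6,8}: X {2,4,6,8}->{6,8}
Constraint 3 (Y + Z = V) on D(Y)={2,3} D(Z)={4,5} D(V)={6,7}: no change
So after all 3 constraints: D(V) = {6,7}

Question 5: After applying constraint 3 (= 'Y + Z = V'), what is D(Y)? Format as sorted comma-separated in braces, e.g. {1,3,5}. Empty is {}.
Constraint 1 (Z + Y = V) on D(Z)={4,5,7,8} D(Y)={2,3,5,7} D(V)={2,3,4,5,6,7}: Z {4,5,7,8}->{4,5}; Y {2,3,5,7}->{2,3}; V {2,3,4,5,6,7}->{6,7}
Constraint 2 (Z < X) on D(Z)={4,5} D(X)={2,4,6,8}: X {2,4,6,8}->{6,8}
Constraint 3 (Y + Z = V) on D(Y)={2,3} D(Z)={4,5} D(V)={6,7}: no change
So after constraint 3: D(Y) = {2,3}

Answer: {2,3}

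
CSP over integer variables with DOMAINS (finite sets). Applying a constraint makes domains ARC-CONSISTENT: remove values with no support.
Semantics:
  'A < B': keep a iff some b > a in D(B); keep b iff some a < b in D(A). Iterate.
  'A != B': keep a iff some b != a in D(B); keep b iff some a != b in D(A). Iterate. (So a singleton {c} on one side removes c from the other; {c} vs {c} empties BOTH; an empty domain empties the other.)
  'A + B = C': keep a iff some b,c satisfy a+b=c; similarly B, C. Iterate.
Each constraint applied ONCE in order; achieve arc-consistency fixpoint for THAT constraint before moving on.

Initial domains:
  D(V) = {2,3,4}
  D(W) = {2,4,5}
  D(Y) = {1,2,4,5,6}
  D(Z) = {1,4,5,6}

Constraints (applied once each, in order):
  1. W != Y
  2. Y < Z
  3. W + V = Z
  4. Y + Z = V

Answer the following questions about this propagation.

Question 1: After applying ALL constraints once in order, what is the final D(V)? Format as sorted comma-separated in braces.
Answer: {}

Derivation:
Constraint 1 (W != Y) on D(W)={2,4,5} D(Y)={1,2,4,5,6}: no change
Constraint 2 (Y < Z) on D(Y)={1,2,4,5,6} D(Z)={1,4,5,6}: Y {1,2,4,5,6}->{1,2,4,5}; Z {1,4,5,6}->{4,5,6}
Constraint 3 (W + V = Z) on D(W)={2,4,5} D(V)={2,3,4} D(Z)={4,5,6}: W {2,4,5}->{2,4}
Constraint 4 (Y + Z = V) on D(Y)={1,2,4,5} D(Z)={4,5,6} D(V)={2,3,4}: Y {1,2,4,5}->{}; Z {4,5,6}->{}; V {2,3,4}->{}
So after all 4 constraints: D(V) = {}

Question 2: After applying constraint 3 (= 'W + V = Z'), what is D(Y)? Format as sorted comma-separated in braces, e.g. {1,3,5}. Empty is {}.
Constraint 1 (W != Y) on D(W)={2,4,5} D(Y)={1,2,4,5,6}: no change
Constraint 2 (Y < Z) on D(Y)={1,2,4,5,6} D(Z)={1,4,5,6}: Y {1,2,4,5,6}->{1,2,4,5}; Z {1,4,5,6}->{4,5,6}
Constraint 3 (W + V = Z) on D(W)={2,4,5} D(V)={2,3,4} D(Z)={4,5,6}: W {2,4,5}->{2,4}
So after constraint 3: D(Y) = {1,2,4,5}

Answer: {1,2,4,5}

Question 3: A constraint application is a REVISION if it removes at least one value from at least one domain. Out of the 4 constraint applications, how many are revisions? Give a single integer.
Answer: 3

Derivation:
Constraint 1 (W != Y) on D(W)={2,4,5} D(Y)={1,2,4,5,6}: no change => not a revision
Constraint 2 (Y < Z) on D(Y)={1,2,4,5,6} D(Z)={1,4,5,6}: Y {1,2,4,5,6}->{1,2,4,5}; Z {1,4,5,6}->{4,5,6} => REVISION
Constraint 3 (W + V = Z) on D(W)={2,4,5} D(V)={2,3,4} D(Z)={4,5,6}: W {2,4,5}->{2,4} => REVISION
Constraint 4 (Y + Z = V) on D(Y)={1,2,4,5} D(Z)={4,5,6} D(V)={2,3,4}: Y {1,2,4,5}->{}; Z {4,5,6}->{}; V {2,3,4}->{} => REVISION
Total revisions = 3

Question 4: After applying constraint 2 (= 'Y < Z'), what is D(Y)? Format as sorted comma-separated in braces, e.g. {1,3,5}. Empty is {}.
Constraint 1 (W != Y) on D(W)={2,4,5} D(Y)={1,2,4,5,6}: no change
Constraint 2 (Y < Z) on D(Y)={1,2,4,5,6} D(Z)={1,4,5,6}: Y {1,2,4,5,6}->{1,2,4,5}; Z {1,4,5,6}->{4,5,6}
So after constraint 2: D(Y) = {1,2,4,5}

Answer: {1,2,4,5}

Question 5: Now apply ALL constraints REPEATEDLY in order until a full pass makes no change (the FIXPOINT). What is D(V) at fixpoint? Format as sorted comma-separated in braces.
pass 0 (initial): D(V)={2,3,4}
pass 1: V {2,3,4}->{}; W {2,4,5}->{2,4}; Y {1,2,4,5,6}->{}; Z {1,4,5,6}->{}
pass 2: W {2,4}->{}
pass 3: no change
Fixpoint after 3 passes: D(V) = {}

Answer: {}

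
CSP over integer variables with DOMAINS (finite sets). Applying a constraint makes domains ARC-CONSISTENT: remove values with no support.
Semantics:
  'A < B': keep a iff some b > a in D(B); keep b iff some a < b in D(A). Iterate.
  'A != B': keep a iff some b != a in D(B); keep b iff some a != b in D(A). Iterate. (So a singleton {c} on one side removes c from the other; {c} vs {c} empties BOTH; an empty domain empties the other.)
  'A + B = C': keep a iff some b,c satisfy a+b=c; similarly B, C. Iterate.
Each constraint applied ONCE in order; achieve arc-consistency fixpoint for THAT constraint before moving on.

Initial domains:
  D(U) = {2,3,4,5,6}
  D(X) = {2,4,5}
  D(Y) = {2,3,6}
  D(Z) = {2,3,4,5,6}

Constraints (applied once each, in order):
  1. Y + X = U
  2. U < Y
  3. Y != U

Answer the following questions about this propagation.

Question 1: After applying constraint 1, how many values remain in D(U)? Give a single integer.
Constraint 1 (Y + X = U) on D(Y)={2,3,6} D(X)={2,4,5} D(U)={2,3,4,5,6}: Y {2,3,6}->{2,3}; X {2,4,5}->{2,4}; U {2,3,4,5,6}->{4,5,6}
So after constraint 1: D(U)={4,5,6}, size = 3

Answer: 3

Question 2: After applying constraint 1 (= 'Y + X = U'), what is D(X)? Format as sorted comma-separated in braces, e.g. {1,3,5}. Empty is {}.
Constraint 1 (Y + X = U) on D(Y)={2,3,6} D(X)={2,4,5} D(U)={2,3,4,5,6}: Y {2,3,6}->{2,3}; X {2,4,5}->{2,4}; U {2,3,4,5,6}->{4,5,6}
So after constraint 1: D(X) = {2,4}

Answer: {2,4}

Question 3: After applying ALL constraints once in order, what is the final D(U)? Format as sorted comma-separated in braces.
Constraint 1 (Y + X = U) on D(Y)={2,3,6} D(X)={2,4,5} D(U)={2,3,4,5,6}: Y {2,3,6}->{2,3}; X {2,4,5}->{2,4}; U {2,3,4,5,6}->{4,5,6}
Constraint 2 (U < Y) on D(U)={4,5,6} D(Y)={2,3}: U {4,5,6}->{}; Y {2,3}->{}
Constraint 3 (Y != U) on D(Y)={} D(U)={}: no change
So after all 3 constraints: D(U) = {}

Answer: {}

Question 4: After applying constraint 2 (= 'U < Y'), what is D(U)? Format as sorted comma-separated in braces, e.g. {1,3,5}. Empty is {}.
Constraint 1 (Y + X = U) on D(Y)={2,3,6} D(X)={2,4,5} D(U)={2,3,4,5,6}: Y {2,3,6}->{2,3}; X {2,4,5}->{2,4}; U {2,3,4,5,6}->{4,5,6}
Constraint 2 (U < Y) on D(U)={4,5,6} D(Y)={2,3}: U {4,5,6}->{}; Y {2,3}->{}
So after constraint 2: D(U) = {}

Answer: {}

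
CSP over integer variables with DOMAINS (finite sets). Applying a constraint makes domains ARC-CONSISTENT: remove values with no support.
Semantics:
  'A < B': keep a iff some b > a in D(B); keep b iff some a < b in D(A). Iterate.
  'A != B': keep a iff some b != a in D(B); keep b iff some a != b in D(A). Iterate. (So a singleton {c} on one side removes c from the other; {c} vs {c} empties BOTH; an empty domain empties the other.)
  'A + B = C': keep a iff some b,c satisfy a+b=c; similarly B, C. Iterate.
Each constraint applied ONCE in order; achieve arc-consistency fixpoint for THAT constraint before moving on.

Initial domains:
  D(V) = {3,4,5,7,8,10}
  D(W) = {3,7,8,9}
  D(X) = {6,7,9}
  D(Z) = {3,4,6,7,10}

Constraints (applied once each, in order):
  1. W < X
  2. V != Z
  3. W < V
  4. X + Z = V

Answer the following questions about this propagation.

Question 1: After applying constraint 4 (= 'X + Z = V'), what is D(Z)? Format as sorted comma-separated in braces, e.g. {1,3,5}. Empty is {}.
Answer: {3,4}

Derivation:
Constraint 1 (W < X) on D(W)={3,7,8,9} D(X)={6,7,9}: W {3,7,8,9}->{3,7,8}
Constraint 2 (V != Z) on D(V)={3,4,5,7,8,10} D(Z)={3,4,6,7,10}: no change
Constraint 3 (W < V) on D(W)={3,7,8} D(V)={3,4,5,7,8,10}: V {3,4,5,7,8,10}->{4,5,7,8,10}
Constraint 4 (X + Z = V) on D(X)={6,7,9} D(Z)={3,4,6,7,10} D(V)={4,5,7,8,10}: X {6,7,9}->{6,7}; Z {3,4,6,7,10}->{3,4}; V {4,5,7,8,10}->{10}
So after constraint 4: D(Z) = {3,4}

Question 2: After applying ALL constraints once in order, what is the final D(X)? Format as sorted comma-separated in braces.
Answer: {6,7}

Derivation:
Constraint 1 (W < X) on D(W)={3,7,8,9} D(X)={6,7,9}: W {3,7,8,9}->{3,7,8}
Constraint 2 (V != Z) on D(V)={3,4,5,7,8,10} D(Z)={3,4,6,7,10}: no change
Constraint 3 (W < V) on D(W)={3,7,8} D(V)={3,4,5,7,8,10}: V {3,4,5,7,8,10}->{4,5,7,8,10}
Constraint 4 (X + Z = V) on D(X)={6,7,9} D(Z)={3,4,6,7,10} D(V)={4,5,7,8,10}: X {6,7,9}->{6,7}; Z {3,4,6,7,10}->{3,4}; V {4,5,7,8,10}->{10}
So after all 4 constraints: D(X) = {6,7}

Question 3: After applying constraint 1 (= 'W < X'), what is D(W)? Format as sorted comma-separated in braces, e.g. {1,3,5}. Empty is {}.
Constraint 1 (W < X) on D(W)={3,7,8,9} D(X)={6,7,9}: W {3,7,8,9}->{3,7,8}
So after constraint 1: D(W) = {3,7,8}

Answer: {3,7,8}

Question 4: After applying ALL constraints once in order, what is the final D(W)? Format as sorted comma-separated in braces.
Constraint 1 (W < X) on D(W)={3,7,8,9} D(X)={6,7,9}: W {3,7,8,9}->{3,7,8}
Constraint 2 (V != Z) on D(V)={3,4,5,7,8,10} D(Z)={3,4,6,7,10}: no change
Constraint 3 (W < V) on D(W)={3,7,8} D(V)={3,4,5,7,8,10}: V {3,4,5,7,8,10}->{4,5,7,8,10}
Constraint 4 (X + Z = V) on D(X)={6,7,9} D(Z)={3,4,6,7,10} D(V)={4,5,7,8,10}: X {6,7,9}->{6,7}; Z {3,4,6,7,10}->{3,4}; V {4,5,7,8,10}->{10}
So after all 4 constraints: D(W) = {3,7,8}

Answer: {3,7,8}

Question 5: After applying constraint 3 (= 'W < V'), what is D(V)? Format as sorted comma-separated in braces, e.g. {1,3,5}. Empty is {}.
Answer: {4,5,7,8,10}

Derivation:
Constraint 1 (W < X) on D(W)={3,7,8,9} D(X)={6,7,9}: W {3,7,8,9}->{3,7,8}
Constraint 2 (V != Z) on D(V)={3,4,5,7,8,10} D(Z)={3,4,6,7,10}: no change
Constraint 3 (W < V) on D(W)={3,7,8} D(V)={3,4,5,7,8,10}: V {3,4,5,7,8,10}->{4,5,7,8,10}
So after constraint 3: D(V) = {4,5,7,8,10}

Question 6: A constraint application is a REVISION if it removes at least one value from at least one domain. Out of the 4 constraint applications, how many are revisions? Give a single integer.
Constraint 1 (W < X) on D(W)={3,7,8,9} D(X)={6,7,9}: W {3,7,8,9}->{3,7,8} => REVISION
Constraint 2 (V != Z) on D(V)={3,4,5,7,8,10} D(Z)={3,4,6,7,10}: no change => not a revision
Constraint 3 (W < V) on D(W)={3,7,8} D(V)={3,4,5,7,8,10}: V {3,4,5,7,8,10}->{4,5,7,8,10} => REVISION
Constraint 4 (X + Z = V) on D(X)={6,7,9} D(Z)={3,4,6,7,10} D(V)={4,5,7,8,10}: X {6,7,9}->{6,7}; Z {3,4,6,7,10}->{3,4}; V {4,5,7,8,10}->{10} => REVISION
Total revisions = 3

Answer: 3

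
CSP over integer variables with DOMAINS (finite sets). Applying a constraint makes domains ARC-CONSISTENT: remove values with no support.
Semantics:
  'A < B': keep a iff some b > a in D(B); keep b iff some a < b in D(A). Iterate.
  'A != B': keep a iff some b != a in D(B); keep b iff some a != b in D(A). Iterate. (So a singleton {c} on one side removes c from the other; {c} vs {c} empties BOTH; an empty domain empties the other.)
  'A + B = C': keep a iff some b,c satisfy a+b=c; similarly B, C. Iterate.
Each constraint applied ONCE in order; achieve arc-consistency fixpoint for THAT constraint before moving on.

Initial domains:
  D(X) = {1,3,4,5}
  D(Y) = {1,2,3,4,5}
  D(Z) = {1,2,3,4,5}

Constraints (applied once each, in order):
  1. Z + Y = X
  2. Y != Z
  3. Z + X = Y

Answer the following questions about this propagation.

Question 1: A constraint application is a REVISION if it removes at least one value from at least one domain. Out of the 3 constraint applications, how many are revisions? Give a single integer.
Constraint 1 (Z + Y = X) on D(Z)={1,2,3,4,5} D(Y)={1,2,3,4,5} D(X)={1,3,4,5}: Z {1,2,3,4,5}->{1,2,3,4}; Y {1,2,3,4,5}->{1,2,3,4}; X {1,3,4,5}->{3,4,5} => REVISION
Constraint 2 (Y != Z) on D(Y)={1,2,3,4} D(Z)={1,2,3,4}: no change => not a revision
Constraint 3 (Z + X = Y) on D(Z)={1,2,3,4} D(X)={3,4,5} D(Y)={1,2,3,4}: Z {1,2,3,4}->{1}; X {3,4,5}->{3}; Y {1,2,3,4}->{4} => REVISION
Total revisions = 2

Answer: 2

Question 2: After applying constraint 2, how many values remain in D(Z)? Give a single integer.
Answer: 4

Derivation:
Constraint 1 (Z + Y = X) on D(Z)={1,2,3,4,5} D(Y)={1,2,3,4,5} D(X)={1,3,4,5}: Z {1,2,3,4,5}->{1,2,3,4}; Y {1,2,3,4,5}->{1,2,3,4}; X {1,3,4,5}->{3,4,5}
Constraint 2 (Y != Z) on D(Y)={1,2,3,4} D(Z)={1,2,3,4}: no change
So after constraint 2: D(Z)={1,2,3,4}, size = 4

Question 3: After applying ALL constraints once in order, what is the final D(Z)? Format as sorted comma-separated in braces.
Answer: {1}

Derivation:
Constraint 1 (Z + Y = X) on D(Z)={1,2,3,4,5} D(Y)={1,2,3,4,5} D(X)={1,3,4,5}: Z {1,2,3,4,5}->{1,2,3,4}; Y {1,2,3,4,5}->{1,2,3,4}; X {1,3,4,5}->{3,4,5}
Constraint 2 (Y != Z) on D(Y)={1,2,3,4} D(Z)={1,2,3,4}: no change
Constraint 3 (Z + X = Y) on D(Z)={1,2,3,4} D(X)={3,4,5} D(Y)={1,2,3,4}: Z {1,2,3,4}->{1}; X {3,4,5}->{3}; Y {1,2,3,4}->{4}
So after all 3 constraints: D(Z) = {1}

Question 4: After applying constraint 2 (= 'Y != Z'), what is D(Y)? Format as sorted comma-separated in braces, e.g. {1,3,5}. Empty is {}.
Answer: {1,2,3,4}

Derivation:
Constraint 1 (Z + Y = X) on D(Z)={1,2,3,4,5} D(Y)={1,2,3,4,5} D(X)={1,3,4,5}: Z {1,2,3,4,5}->{1,2,3,4}; Y {1,2,3,4,5}->{1,2,3,4}; X {1,3,4,5}->{3,4,5}
Constraint 2 (Y != Z) on D(Y)={1,2,3,4} D(Z)={1,2,3,4}: no change
So after constraint 2: D(Y) = {1,2,3,4}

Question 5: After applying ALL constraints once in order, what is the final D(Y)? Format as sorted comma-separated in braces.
Answer: {4}

Derivation:
Constraint 1 (Z + Y = X) on D(Z)={1,2,3,4,5} D(Y)={1,2,3,4,5} D(X)={1,3,4,5}: Z {1,2,3,4,5}->{1,2,3,4}; Y {1,2,3,4,5}->{1,2,3,4}; X {1,3,4,5}->{3,4,5}
Constraint 2 (Y != Z) on D(Y)={1,2,3,4} D(Z)={1,2,3,4}: no change
Constraint 3 (Z + X = Y) on D(Z)={1,2,3,4} D(X)={3,4,5} D(Y)={1,2,3,4}: Z {1,2,3,4}->{1}; X {3,4,5}->{3}; Y {1,2,3,4}->{4}
So after all 3 constraints: D(Y) = {4}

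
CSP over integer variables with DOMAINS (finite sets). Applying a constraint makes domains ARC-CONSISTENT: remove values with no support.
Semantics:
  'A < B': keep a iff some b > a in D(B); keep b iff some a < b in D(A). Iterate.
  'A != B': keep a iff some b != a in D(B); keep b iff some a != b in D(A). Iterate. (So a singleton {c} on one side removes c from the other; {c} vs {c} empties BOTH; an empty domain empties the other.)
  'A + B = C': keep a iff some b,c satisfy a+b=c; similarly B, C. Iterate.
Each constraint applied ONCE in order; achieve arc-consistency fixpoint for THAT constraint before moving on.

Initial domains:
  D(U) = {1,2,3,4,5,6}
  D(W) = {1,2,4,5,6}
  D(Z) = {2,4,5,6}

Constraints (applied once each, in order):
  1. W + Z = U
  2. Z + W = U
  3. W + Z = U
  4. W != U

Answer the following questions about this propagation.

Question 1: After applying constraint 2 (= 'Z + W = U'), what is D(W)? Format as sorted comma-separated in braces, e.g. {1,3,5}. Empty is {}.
Answer: {1,2,4}

Derivation:
Constraint 1 (W + Z = U) on D(W)={1,2,4,5,6} D(Z)={2,4,5,6} D(U)={1,2,3,4,5,6}: W {1,2,4,5,6}->{1,2,4}; Z {2,4,5,6}->{2,4,5}; U {1,2,3,4,5,6}->{3,4,5,6}
Constraint 2 (Z + W = U) on D(Z)={2,4,5} D(W)={1,2,4} D(U)={3,4,5,6}: no change
So after constraint 2: D(W) = {1,2,4}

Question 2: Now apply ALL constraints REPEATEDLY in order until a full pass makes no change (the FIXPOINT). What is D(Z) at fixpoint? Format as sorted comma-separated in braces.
pass 0 (initial): D(Z)={2,4,5,6}
pass 1: U {1,2,3,4,5,6}->{3,4,5,6}; W {1,2,4,5,6}->{1,2,4}; Z {2,4,5,6}->{2,4,5}
pass 2: no change
Fixpoint after 2 passes: D(Z) = {2,4,5}

Answer: {2,4,5}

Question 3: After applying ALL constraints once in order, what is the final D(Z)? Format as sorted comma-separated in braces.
Constraint 1 (W + Z = U) on D(W)={1,2,4,5,6} D(Z)={2,4,5,6} D(U)={1,2,3,4,5,6}: W {1,2,4,5,6}->{1,2,4}; Z {2,4,5,6}->{2,4,5}; U {1,2,3,4,5,6}->{3,4,5,6}
Constraint 2 (Z + W = U) on D(Z)={2,4,5} D(W)={1,2,4} D(U)={3,4,5,6}: no change
Constraint 3 (W + Z = U) on D(W)={1,2,4} D(Z)={2,4,5} D(U)={3,4,5,6}: no change
Constraint 4 (W != U) on D(W)={1,2,4} D(U)={3,4,5,6}: no change
So after all 4 constraints: D(Z) = {2,4,5}

Answer: {2,4,5}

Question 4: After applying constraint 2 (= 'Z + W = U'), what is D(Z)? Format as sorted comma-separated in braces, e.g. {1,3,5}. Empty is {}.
Constraint 1 (W + Z = U) on D(W)={1,2,4,5,6} D(Z)={2,4,5,6} D(U)={1,2,3,4,5,6}: W {1,2,4,5,6}->{1,2,4}; Z {2,4,5,6}->{2,4,5}; U {1,2,3,4,5,6}->{3,4,5,6}
Constraint 2 (Z + W = U) on D(Z)={2,4,5} D(W)={1,2,4} D(U)={3,4,5,6}: no change
So after constraint 2: D(Z) = {2,4,5}

Answer: {2,4,5}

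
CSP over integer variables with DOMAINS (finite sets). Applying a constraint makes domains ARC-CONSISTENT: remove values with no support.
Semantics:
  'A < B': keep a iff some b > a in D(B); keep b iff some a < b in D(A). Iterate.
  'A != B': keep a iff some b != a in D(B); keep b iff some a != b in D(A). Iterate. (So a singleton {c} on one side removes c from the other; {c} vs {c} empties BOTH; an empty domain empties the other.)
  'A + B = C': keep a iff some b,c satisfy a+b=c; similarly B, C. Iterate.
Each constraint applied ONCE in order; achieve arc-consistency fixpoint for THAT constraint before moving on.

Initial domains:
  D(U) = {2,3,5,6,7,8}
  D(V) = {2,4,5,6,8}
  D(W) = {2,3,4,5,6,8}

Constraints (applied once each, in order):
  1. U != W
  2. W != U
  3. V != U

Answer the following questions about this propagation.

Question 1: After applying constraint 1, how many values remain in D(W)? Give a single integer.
Constraint 1 (U != W) on D(U)={2,3,5,6,7,8} D(W)={2,3,4,5,6,8}: no change
So after constraint 1: D(W)={2,3,4,5,6,8}, size = 6

Answer: 6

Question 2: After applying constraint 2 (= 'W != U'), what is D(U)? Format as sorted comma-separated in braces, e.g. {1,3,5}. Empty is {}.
Constraint 1 (U != W) on D(U)={2,3,5,6,7,8} D(W)={2,3,4,5,6,8}: no change
Constraint 2 (W != U) on D(W)={2,3,4,5,6,8} D(U)={2,3,5,6,7,8}: no change
So after constraint 2: D(U) = {2,3,5,6,7,8}

Answer: {2,3,5,6,7,8}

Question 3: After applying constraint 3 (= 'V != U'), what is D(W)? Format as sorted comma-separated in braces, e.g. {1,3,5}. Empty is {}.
Constraint 1 (U != W) on D(U)={2,3,5,6,7,8} D(W)={2,3,4,5,6,8}: no change
Constraint 2 (W != U) on D(W)={2,3,4,5,6,8} D(U)={2,3,5,6,7,8}: no change
Constraint 3 (V != U) on D(V)={2,4,5,6,8} D(U)={2,3,5,6,7,8}: no change
So after constraint 3: D(W) = {2,3,4,5,6,8}

Answer: {2,3,4,5,6,8}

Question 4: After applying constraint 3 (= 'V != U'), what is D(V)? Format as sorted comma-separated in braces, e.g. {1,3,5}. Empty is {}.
Answer: {2,4,5,6,8}

Derivation:
Constraint 1 (U != W) on D(U)={2,3,5,6,7,8} D(W)={2,3,4,5,6,8}: no change
Constraint 2 (W != U) on D(W)={2,3,4,5,6,8} D(U)={2,3,5,6,7,8}: no change
Constraint 3 (V != U) on D(V)={2,4,5,6,8} D(U)={2,3,5,6,7,8}: no change
So after constraint 3: D(V) = {2,4,5,6,8}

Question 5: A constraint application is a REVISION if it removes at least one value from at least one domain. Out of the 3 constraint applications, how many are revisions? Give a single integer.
Answer: 0

Derivation:
Constraint 1 (U != W) on D(U)={2,3,5,6,7,8} D(W)={2,3,4,5,6,8}: no change => not a revision
Constraint 2 (W != U) on D(W)={2,3,4,5,6,8} D(U)={2,3,5,6,7,8}: no change => not a revision
Constraint 3 (V != U) on D(V)={2,4,5,6,8} D(U)={2,3,5,6,7,8}: no change => not a revision
Total revisions = 0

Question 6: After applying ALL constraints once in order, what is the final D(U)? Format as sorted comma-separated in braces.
Answer: {2,3,5,6,7,8}

Derivation:
Constraint 1 (U != W) on D(U)={2,3,5,6,7,8} D(W)={2,3,4,5,6,8}: no change
Constraint 2 (W != U) on D(W)={2,3,4,5,6,8} D(U)={2,3,5,6,7,8}: no change
Constraint 3 (V != U) on D(V)={2,4,5,6,8} D(U)={2,3,5,6,7,8}: no change
So after all 3 constraints: D(U) = {2,3,5,6,7,8}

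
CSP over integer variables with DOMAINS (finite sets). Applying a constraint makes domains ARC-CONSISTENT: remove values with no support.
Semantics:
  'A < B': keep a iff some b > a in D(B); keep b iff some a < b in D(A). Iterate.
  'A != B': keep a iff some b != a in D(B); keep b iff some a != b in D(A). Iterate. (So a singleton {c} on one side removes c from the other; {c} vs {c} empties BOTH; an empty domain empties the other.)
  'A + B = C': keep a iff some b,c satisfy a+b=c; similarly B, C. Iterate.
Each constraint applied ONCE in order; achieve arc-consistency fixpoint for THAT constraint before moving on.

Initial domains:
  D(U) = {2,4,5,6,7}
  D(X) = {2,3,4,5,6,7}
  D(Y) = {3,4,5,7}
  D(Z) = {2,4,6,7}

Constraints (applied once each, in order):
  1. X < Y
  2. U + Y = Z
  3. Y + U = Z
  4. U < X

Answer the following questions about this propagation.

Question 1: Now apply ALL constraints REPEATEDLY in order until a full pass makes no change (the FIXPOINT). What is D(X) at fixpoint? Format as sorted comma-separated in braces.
Answer: {3,4}

Derivation:
pass 0 (initial): D(X)={2,3,4,5,6,7}
pass 1: U {2,4,5,6,7}->{2,4}; X {2,3,4,5,6,7}->{3,4,5,6}; Y {3,4,5,7}->{3,4,5}; Z {2,4,6,7}->{6,7}
pass 2: U {2,4}->{2}; X {3,4,5,6}->{3,4}; Y {3,4,5}->{4,5}
pass 3: no change
Fixpoint after 3 passes: D(X) = {3,4}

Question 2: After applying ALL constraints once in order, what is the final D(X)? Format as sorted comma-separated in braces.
Answer: {3,4,5,6}

Derivation:
Constraint 1 (X < Y) on D(X)={2,3,4,5,6,7} D(Y)={3,4,5,7}: X {2,3,4,5,6,7}->{2,3,4,5,6}
Constraint 2 (U + Y = Z) on D(U)={2,4,5,6,7} D(Y)={3,4,5,7} D(Z)={2,4,6,7}: U {2,4,5,6,7}->{2,4}; Y {3,4,5,7}->{3,4,5}; Z {2,4,6,7}->{6,7}
Constraint 3 (Y + U = Z) on D(Y)={3,4,5} D(U)={2,4} D(Z)={6,7}: no change
Constraint 4 (U < X) on D(U)={2,4} D(X)={2,3,4,5,6}: X {2,3,4,5,6}->{3,4,5,6}
So after all 4 constraints: D(X) = {3,4,5,6}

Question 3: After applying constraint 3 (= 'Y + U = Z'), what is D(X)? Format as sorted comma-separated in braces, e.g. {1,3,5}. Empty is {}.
Constraint 1 (X < Y) on D(X)={2,3,4,5,6,7} D(Y)={3,4,5,7}: X {2,3,4,5,6,7}->{2,3,4,5,6}
Constraint 2 (U + Y = Z) on D(U)={2,4,5,6,7} D(Y)={3,4,5,7} D(Z)={2,4,6,7}: U {2,4,5,6,7}->{2,4}; Y {3,4,5,7}->{3,4,5}; Z {2,4,6,7}->{6,7}
Constraint 3 (Y + U = Z) on D(Y)={3,4,5} D(U)={2,4} D(Z)={6,7}: no change
So after constraint 3: D(X) = {2,3,4,5,6}

Answer: {2,3,4,5,6}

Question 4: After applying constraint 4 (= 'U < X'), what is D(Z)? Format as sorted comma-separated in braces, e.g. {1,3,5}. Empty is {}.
Constraint 1 (X < Y) on D(X)={2,3,4,5,6,7} D(Y)={3,4,5,7}: X {2,3,4,5,6,7}->{2,3,4,5,6}
Constraint 2 (U + Y = Z) on D(U)={2,4,5,6,7} D(Y)={3,4,5,7} D(Z)={2,4,6,7}: U {2,4,5,6,7}->{2,4}; Y {3,4,5,7}->{3,4,5}; Z {2,4,6,7}->{6,7}
Constraint 3 (Y + U = Z) on D(Y)={3,4,5} D(U)={2,4} D(Z)={6,7}: no change
Constraint 4 (U < X) on D(U)={2,4} D(X)={2,3,4,5,6}: X {2,3,4,5,6}->{3,4,5,6}
So after constraint 4: D(Z) = {6,7}

Answer: {6,7}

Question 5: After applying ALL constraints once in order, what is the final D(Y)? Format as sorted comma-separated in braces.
Answer: {3,4,5}

Derivation:
Constraint 1 (X < Y) on D(X)={2,3,4,5,6,7} D(Y)={3,4,5,7}: X {2,3,4,5,6,7}->{2,3,4,5,6}
Constraint 2 (U + Y = Z) on D(U)={2,4,5,6,7} D(Y)={3,4,5,7} D(Z)={2,4,6,7}: U {2,4,5,6,7}->{2,4}; Y {3,4,5,7}->{3,4,5}; Z {2,4,6,7}->{6,7}
Constraint 3 (Y + U = Z) on D(Y)={3,4,5} D(U)={2,4} D(Z)={6,7}: no change
Constraint 4 (U < X) on D(U)={2,4} D(X)={2,3,4,5,6}: X {2,3,4,5,6}->{3,4,5,6}
So after all 4 constraints: D(Y) = {3,4,5}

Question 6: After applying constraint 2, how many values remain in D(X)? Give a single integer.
Answer: 5

Derivation:
Constraint 1 (X < Y) on D(X)={2,3,4,5,6,7} D(Y)={3,4,5,7}: X {2,3,4,5,6,7}->{2,3,4,5,6}
Constraint 2 (U + Y = Z) on D(U)={2,4,5,6,7} D(Y)={3,4,5,7} D(Z)={2,4,6,7}: U {2,4,5,6,7}->{2,4}; Y {3,4,5,7}->{3,4,5}; Z {2,4,6,7}->{6,7}
So after constraint 2: D(X)={2,3,4,5,6}, size = 5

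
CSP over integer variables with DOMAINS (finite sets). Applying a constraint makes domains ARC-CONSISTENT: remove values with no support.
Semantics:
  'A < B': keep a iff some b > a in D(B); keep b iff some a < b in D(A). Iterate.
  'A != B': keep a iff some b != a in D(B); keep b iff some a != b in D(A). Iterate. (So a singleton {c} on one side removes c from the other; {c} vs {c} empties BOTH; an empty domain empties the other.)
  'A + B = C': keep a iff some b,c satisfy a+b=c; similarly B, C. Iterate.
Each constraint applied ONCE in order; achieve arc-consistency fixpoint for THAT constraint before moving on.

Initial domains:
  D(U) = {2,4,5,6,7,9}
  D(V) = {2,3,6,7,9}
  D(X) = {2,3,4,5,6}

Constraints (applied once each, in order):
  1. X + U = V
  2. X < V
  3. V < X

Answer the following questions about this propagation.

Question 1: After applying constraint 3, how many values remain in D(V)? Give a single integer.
Constraint 1 (X + U = V) on D(X)={2,3,4,5,6} D(U)={2,4,5,6,7,9} D(V)={2,3,6,7,9}: X {2,3,4,5,6}->{2,3,4,5}; U {2,4,5,6,7,9}->{2,4,5,6,7}; V {2,3,6,7,9}->{6,7,9}
Constraint 2 (X < V) on D(X)={2,3,4,5} D(V)={6,7,9}: no change
Constraint 3 (V < X) on D(V)={6,7,9} D(X)={2,3,4,5}: V {6,7,9}->{}; X {2,3,4,5}->{}
So after constraint 3: D(V)={}, size = 0

Answer: 0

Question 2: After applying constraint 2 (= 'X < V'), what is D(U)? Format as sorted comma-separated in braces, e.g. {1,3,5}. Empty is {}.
Constraint 1 (X + U = V) on D(X)={2,3,4,5,6} D(U)={2,4,5,6,7,9} D(V)={2,3,6,7,9}: X {2,3,4,5,6}->{2,3,4,5}; U {2,4,5,6,7,9}->{2,4,5,6,7}; V {2,3,6,7,9}->{6,7,9}
Constraint 2 (X < V) on D(X)={2,3,4,5} D(V)={6,7,9}: no change
So after constraint 2: D(U) = {2,4,5,6,7}

Answer: {2,4,5,6,7}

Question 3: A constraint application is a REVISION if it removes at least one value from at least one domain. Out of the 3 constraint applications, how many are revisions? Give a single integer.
Constraint 1 (X + U = V) on D(X)={2,3,4,5,6} D(U)={2,4,5,6,7,9} D(V)={2,3,6,7,9}: X {2,3,4,5,6}->{2,3,4,5}; U {2,4,5,6,7,9}->{2,4,5,6,7}; V {2,3,6,7,9}->{6,7,9} => REVISION
Constraint 2 (X < V) on D(X)={2,3,4,5} D(V)={6,7,9}: no change => not a revision
Constraint 3 (V < X) on D(V)={6,7,9} D(X)={2,3,4,5}: V {6,7,9}->{}; X {2,3,4,5}->{} => REVISION
Total revisions = 2

Answer: 2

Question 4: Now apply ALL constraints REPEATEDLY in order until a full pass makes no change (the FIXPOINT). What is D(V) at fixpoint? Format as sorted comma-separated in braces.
Answer: {}

Derivation:
pass 0 (initial): D(V)={2,3,6,7,9}
pass 1: U {2,4,5,6,7,9}->{2,4,5,6,7}; V {2,3,6,7,9}->{}; X {2,3,4,5,6}->{}
pass 2: U {2,4,5,6,7}->{}
pass 3: no change
Fixpoint after 3 passes: D(V) = {}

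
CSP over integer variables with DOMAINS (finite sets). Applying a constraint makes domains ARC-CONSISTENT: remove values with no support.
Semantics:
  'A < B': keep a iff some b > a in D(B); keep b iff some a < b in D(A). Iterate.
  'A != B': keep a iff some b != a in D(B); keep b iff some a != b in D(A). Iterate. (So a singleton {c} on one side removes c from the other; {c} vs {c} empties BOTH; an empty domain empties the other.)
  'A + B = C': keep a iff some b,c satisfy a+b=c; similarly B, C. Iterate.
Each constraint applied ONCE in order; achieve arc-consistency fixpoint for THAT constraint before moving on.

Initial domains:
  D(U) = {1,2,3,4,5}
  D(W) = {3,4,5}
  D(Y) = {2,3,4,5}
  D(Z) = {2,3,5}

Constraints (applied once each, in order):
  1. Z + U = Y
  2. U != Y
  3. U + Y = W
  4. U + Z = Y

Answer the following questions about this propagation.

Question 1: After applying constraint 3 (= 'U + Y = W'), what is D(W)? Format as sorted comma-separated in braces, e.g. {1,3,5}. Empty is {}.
Constraint 1 (Z + U = Y) on D(Z)={2,3,5} D(U)={1,2,3,4,5} D(Y)={2,3,4,5}: Z {2,3,5}->{2,3}; U {1,2,3,4,5}->{1,2,3}; Y {2,3,4,5}->{3,4,5}
Constraint 2 (U != Y) on D(U)={1,2,3} D(Y)={3,4,5}: no change
Constraint 3 (U + Y = W) on D(U)={1,2,3} D(Y)={3,4,5} D(W)={3,4,5}: U {1,2,3}->{1,2}; Y {3,4,5}->{3,4}; W {3,4,5}->{4,5}
So after constraint 3: D(W) = {4,5}

Answer: {4,5}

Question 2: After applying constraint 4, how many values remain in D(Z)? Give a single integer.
Constraint 1 (Z + U = Y) on D(Z)={2,3,5} D(U)={1,2,3,4,5} D(Y)={2,3,4,5}: Z {2,3,5}->{2,3}; U {1,2,3,4,5}->{1,2,3}; Y {2,3,4,5}->{3,4,5}
Constraint 2 (U != Y) on D(U)={1,2,3} D(Y)={3,4,5}: no change
Constraint 3 (U + Y = W) on D(U)={1,2,3} D(Y)={3,4,5} D(W)={3,4,5}: U {1,2,3}->{1,2}; Y {3,4,5}->{3,4}; W {3,4,5}->{4,5}
Constraint 4 (U + Z = Y) on D(U)={1,2} D(Z)={2,3} D(Y)={3,4}: no change
So after constraint 4: D(Z)={2,3}, size = 2

Answer: 2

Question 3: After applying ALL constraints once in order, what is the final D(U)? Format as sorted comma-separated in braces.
Answer: {1,2}

Derivation:
Constraint 1 (Z + U = Y) on D(Z)={2,3,5} D(U)={1,2,3,4,5} D(Y)={2,3,4,5}: Z {2,3,5}->{2,3}; U {1,2,3,4,5}->{1,2,3}; Y {2,3,4,5}->{3,4,5}
Constraint 2 (U != Y) on D(U)={1,2,3} D(Y)={3,4,5}: no change
Constraint 3 (U + Y = W) on D(U)={1,2,3} D(Y)={3,4,5} D(W)={3,4,5}: U {1,2,3}->{1,2}; Y {3,4,5}->{3,4}; W {3,4,5}->{4,5}
Constraint 4 (U + Z = Y) on D(U)={1,2} D(Z)={2,3} D(Y)={3,4}: no change
So after all 4 constraints: D(U) = {1,2}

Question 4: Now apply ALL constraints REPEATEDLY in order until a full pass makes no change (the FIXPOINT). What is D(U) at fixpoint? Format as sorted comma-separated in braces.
pass 0 (initial): D(U)={1,2,3,4,5}
pass 1: U {1,2,3,4,5}->{1,2}; W {3,4,5}->{4,5}; Y {2,3,4,5}->{3,4}; Z {2,3,5}->{2,3}
pass 2: no change
Fixpoint after 2 passes: D(U) = {1,2}

Answer: {1,2}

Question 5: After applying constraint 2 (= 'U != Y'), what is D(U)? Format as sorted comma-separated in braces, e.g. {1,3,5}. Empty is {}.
Answer: {1,2,3}

Derivation:
Constraint 1 (Z + U = Y) on D(Z)={2,3,5} D(U)={1,2,3,4,5} D(Y)={2,3,4,5}: Z {2,3,5}->{2,3}; U {1,2,3,4,5}->{1,2,3}; Y {2,3,4,5}->{3,4,5}
Constraint 2 (U != Y) on D(U)={1,2,3} D(Y)={3,4,5}: no change
So after constraint 2: D(U) = {1,2,3}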